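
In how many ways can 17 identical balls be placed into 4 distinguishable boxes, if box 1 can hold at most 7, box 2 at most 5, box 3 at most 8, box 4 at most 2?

46

Ignoring the caps, the number of non-negative solutions to x_1+…+x_4 = 17 is C(20,3) = 1140.
Subtract solutions that violate a single cap (substitute x_i' = x_i − (cap_i+1)): x_1 ≥ 8 gives C(12,3) = 220; x_2 ≥ 6 gives C(14,3) = 364; x_3 ≥ 9 gives C(11,3) = 165; x_4 ≥ 3 gives C(17,3) = 680. Together 1429.
Add back pairs where two caps are both exceeded: 20 + 1 + 84 + 10 + 165 + 56 = 336.
Subtract triples: 0 + 1 + 0 + 0 = 1.
By inclusion–exclusion the count is 1140 − 1429 + 336 − 1 = 46.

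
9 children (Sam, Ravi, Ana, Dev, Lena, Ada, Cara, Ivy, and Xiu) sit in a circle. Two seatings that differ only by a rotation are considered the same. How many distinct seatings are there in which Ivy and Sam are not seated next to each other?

All circular seatings of 9 people number (8)! = 40320.
Those with Ivy next to Sam: fuse the pair into one unit and seat 8 units around a circle — 2·(7)! = 10080.
Subtracting, 40320 − 10080 = 30240.

30240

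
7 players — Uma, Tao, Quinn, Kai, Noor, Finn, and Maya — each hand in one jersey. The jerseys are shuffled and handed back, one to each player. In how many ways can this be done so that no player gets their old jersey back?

This is the derangement count D_7: permutations of 7 items with no fixed point.
By inclusion–exclusion this is Σ_{j=0}^{7} (−1)^j C(7,j)·(7−j)!.
Computing: 5040 − 5040 + 2520 − 840 + 210 − 42 + 7 − 1 = 1854.

1854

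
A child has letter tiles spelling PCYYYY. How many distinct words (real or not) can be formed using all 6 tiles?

Letter multiplicities in PCYYYY: C×1, P×1, Y×4.
The number of distinct arrangements is 6!/(4!) = 720/24 = 30.

30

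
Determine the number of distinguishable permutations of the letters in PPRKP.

Letter multiplicities in PPRKP: K×1, P×3, R×1.
The number of distinct arrangements is 5!/(3!) = 120/6 = 20.

20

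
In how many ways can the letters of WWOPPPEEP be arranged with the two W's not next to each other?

Total arrangements of WWOPPPEEP: 9!/(4!·2!·2!) = 3780.
If the two W's are adjacent, glue them into one block, leaving 8 items to arrange: (8)!/(4!·2!) = 840 ways.
Subtracting, 3780 − 840 = 2940 arrangements keep the W's apart.

2940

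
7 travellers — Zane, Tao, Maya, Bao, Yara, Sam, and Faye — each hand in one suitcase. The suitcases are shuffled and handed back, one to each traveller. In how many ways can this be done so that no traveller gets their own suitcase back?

1854

Count assignments avoiding every fixed point. For any j of the 7 travellers fixed to their own suitcase, the other 7−j can be arranged in (7−j)! ways.
By inclusion–exclusion this is Σ_{j=0}^{7} (−1)^j C(7,j)·(7−j)!.
Computing: 5040 − 5040 + 2520 − 840 + 210 − 42 + 7 − 1 = 1854.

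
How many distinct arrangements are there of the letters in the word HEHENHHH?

168

The 8 letters of HEHENHHH have repeats: E appearing twice and H appearing 5 times.
Dividing 8! = 40320 by 5!·2! = 240 for the repeated letters gives 168.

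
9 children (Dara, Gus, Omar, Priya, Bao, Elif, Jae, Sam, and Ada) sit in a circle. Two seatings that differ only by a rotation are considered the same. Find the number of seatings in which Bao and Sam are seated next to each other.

10080

Treat {Bao, Sam} as one unit (2 internal orders) and seat the resulting 8 units around the table: (7)! circular arrangements.
So 2 × (7)! = 2 × 5040 = 10080.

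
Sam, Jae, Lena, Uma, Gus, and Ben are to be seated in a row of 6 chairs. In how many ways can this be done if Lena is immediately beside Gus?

Place the 4 others and the Lena-Gus pair as 5 objects in a line; the pair has 2 internal arrangements.
That gives 2 × 5! = 2 × 120 = 240.

240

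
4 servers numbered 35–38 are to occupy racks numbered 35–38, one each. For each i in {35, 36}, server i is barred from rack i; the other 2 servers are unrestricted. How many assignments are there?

14

Let Aᵢ (for i ∈ {35, 36}) be the placements that put server i in its forbidden rack. Any j of these fix j positions, leaving (4−j)! ways to fill the rest, and there are C(2,j) ways to pick which j.
By inclusion–exclusion, the number of valid placements is Σ_{j=0}^{2} (−1)^j C(2,j)·(4−j)!.
Computing: 24 − 12 + 2 = 14.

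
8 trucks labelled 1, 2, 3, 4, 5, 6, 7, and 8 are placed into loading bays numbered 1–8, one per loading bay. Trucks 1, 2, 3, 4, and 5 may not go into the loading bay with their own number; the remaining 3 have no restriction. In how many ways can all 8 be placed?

21234

Let Aᵢ (for 1 ≤ i ≤ 5) be the placements that put truck i in its forbidden loading bay. Any j of these fix j positions, leaving (8−j)! ways to fill the rest, and there are C(5,j) ways to pick which j.
By inclusion–exclusion, the number of valid placements is Σ_{j=0}^{5} (−1)^j C(5,j)·(8−j)!.
Computing: 40320 − 25200 + 7200 − 1200 + 120 − 6 = 21234.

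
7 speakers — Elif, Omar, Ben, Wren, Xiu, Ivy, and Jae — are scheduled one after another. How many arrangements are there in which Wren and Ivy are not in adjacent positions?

Of the 7! = 5040 arrangements, those with Wren and Ivy adjacent number 2 × 6! = 1440 (treat the pair as a block with 2 internal orders).
So 5040 − 1440 = 3600 arrangements keep them apart.

3600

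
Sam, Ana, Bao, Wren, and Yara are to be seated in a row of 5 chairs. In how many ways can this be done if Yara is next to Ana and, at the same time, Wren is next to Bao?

Treat {Yara,Ana} as one block (2 orders) and {Wren,Bao} as another (2 orders).
That leaves 3 units to arrange: 2 × 2 × 3! = 4 × 6 = 24.

24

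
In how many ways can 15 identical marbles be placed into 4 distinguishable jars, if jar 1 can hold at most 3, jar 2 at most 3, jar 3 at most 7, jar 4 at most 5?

Ignoring the caps, the number of non-negative solutions to x_1+…+x_4 = 15 is C(18,3) = 816.
Subtract solutions that violate a single cap (substitute x_i' = x_i − (cap_i+1)): x_1 ≥ 4 gives C(14,3) = 364; x_2 ≥ 4 gives C(14,3) = 364; x_3 ≥ 8 gives C(10,3) = 120; x_4 ≥ 6 gives C(12,3) = 220. Together 1068.
Add back pairs where two caps are both exceeded: 120 + 20 + 56 + 20 + 56 + 4 = 276.
Subtract triples: 0 + 4 + 0 + 0 = 4.
By inclusion–exclusion the count is 816 − 1068 + 276 − 4 = 20.

20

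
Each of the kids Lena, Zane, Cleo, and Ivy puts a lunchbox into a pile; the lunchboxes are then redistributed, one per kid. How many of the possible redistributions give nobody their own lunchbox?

Count assignments avoiding every fixed point. For any j of the 4 kids fixed to their own lunchbox, the other 4−j can be arranged in (4−j)! ways.
By inclusion–exclusion this is Σ_{j=0}^{4} (−1)^j C(4,j)·(4−j)!.
Computing: 24 − 24 + 12 − 4 + 1 = 9.

9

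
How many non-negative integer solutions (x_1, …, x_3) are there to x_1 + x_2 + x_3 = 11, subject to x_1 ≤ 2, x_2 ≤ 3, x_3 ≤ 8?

6

Ignoring the caps, the number of non-negative solutions to x_1+…+x_3 = 11 is C(13,2) = 78.
Subtract solutions that violate a single cap (substitute x_i' = x_i − (cap_i+1)): x_1 ≥ 3 gives C(10,2) = 45; x_2 ≥ 4 gives C(9,2) = 36; x_3 ≥ 9 gives C(4,2) = 6. Together 87.
Add back pairs where two caps are both exceeded: 15 + 0 + 0 = 15.
By inclusion–exclusion the count is 78 − 87 + 15 = 6.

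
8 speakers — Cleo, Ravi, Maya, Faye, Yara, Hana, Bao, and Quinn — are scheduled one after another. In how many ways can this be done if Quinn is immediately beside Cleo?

10080

Place the 6 others and the Quinn-Cleo pair as 7 objects in a line; the pair has 2 internal arrangements.
That gives 2 × 7! = 2 × 5040 = 10080.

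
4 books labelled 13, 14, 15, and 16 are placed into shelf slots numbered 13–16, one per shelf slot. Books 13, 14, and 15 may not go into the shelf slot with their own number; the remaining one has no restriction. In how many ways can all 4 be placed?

Let Aᵢ (for i ∈ {13, 14, 15}) be the placements that put book i in its forbidden shelf slot. Any j of these fix j positions, leaving (4−j)! ways to fill the rest, and there are C(3,j) ways to pick which j.
By inclusion–exclusion, the number of valid placements is Σ_{j=0}^{3} (−1)^j C(3,j)·(4−j)!.
Computing: 24 − 18 + 6 − 1 = 11.

11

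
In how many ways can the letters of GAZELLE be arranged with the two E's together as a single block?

360

Treat the 2 copies of E as a single block. The multiset to arrange is then {EE, A, G, L, L, Z}, 6 items in all.
That gives (6)!/(2!) = 360 arrangements.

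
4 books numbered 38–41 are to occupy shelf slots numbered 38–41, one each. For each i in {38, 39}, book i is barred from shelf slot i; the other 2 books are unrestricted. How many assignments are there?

14

Let Aᵢ (for i ∈ {38, 39}) be the placements that put book i in its forbidden shelf slot. Any j of these fix j positions, leaving (4−j)! ways to fill the rest, and there are C(2,j) ways to pick which j.
By inclusion–exclusion, the number of valid placements is Σ_{j=0}^{2} (−1)^j C(2,j)·(4−j)!.
Computing: 24 − 12 + 2 = 14.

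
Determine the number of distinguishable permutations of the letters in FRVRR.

20

Letter multiplicities in FRVRR: F×1, R×3, V×1.
The number of distinct arrangements is 5!/(3!) = 120/6 = 20.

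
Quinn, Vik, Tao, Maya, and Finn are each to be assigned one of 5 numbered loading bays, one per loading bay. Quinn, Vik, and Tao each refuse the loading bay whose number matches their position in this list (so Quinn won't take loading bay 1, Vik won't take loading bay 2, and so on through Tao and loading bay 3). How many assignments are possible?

Let Aᵢ (for i ∈ {1, 2, 3}) be the placements that put person i in their forbidden loading bay. Any j of these fix j positions, leaving (5−j)! ways to fill the rest, and there are C(3,j) ways to pick which j.
By inclusion–exclusion, the number of valid placements is Σ_{j=0}^{3} (−1)^j C(3,j)·(5−j)!.
Computing: 120 − 72 + 18 − 2 = 64.

64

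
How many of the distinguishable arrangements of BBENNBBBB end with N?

56

Fix N in the last position and arrange the remaining 8 letters.
Those 8 letters have B appearing 6 times, giving (8)!/(6!) = 56.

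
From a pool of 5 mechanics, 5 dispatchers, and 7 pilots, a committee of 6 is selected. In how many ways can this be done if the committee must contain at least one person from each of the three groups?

10325

Unrestricted: C(17,6) = 12376 ways to pick any 6 of the 17.
Selections missing a whole group: no mechanics → C(12,6) = 924; no dispatchers → C(12,6) = 924; no pilots → C(10,6) = 210.
Add back selections omitting two groups (i.e. drawn from a single group): C(5,6) + C(5,6) + C(7,6) = 7.
By inclusion–exclusion: 12376 − 2058 + 7 = 10325.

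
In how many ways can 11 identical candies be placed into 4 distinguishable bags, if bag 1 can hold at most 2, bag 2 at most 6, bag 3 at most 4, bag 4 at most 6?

73

Ignoring the caps, the number of non-negative solutions to x_1+…+x_4 = 11 is C(14,3) = 364.
Subtract solutions that violate a single cap (substitute x_i' = x_i − (cap_i+1)): x_1 ≥ 3 gives C(11,3) = 165; x_2 ≥ 7 gives C(7,3) = 35; x_3 ≥ 5 gives C(9,3) = 84; x_4 ≥ 7 gives C(7,3) = 35. Together 319.
Add back pairs where two caps are both exceeded: 4 + 20 + 4 + 0 + 0 + 0 = 28.
By inclusion–exclusion the count is 364 − 319 + 28 = 73.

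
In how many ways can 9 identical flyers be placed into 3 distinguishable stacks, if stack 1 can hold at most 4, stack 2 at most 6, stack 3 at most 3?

Without the upper bounds there are C(11,2) = 55 ways to split 9 among 3 stacks.
Subtract solutions that violate a single cap (substitute x_i' = x_i − (cap_i+1)): x_1 ≥ 5 gives C(6,2) = 15; x_2 ≥ 7 gives C(4,2) = 6; x_3 ≥ 4 gives C(7,2) = 21. Together 42.
Add back pairs where two caps are both exceeded: 0 + 1 + 0 = 1.
By inclusion–exclusion the count is 55 − 42 + 1 = 14.

14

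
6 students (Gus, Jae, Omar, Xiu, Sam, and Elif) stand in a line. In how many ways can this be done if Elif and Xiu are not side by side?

There are 6! = 720 arrangements in all. If Elif and Xiu are adjacent, merging them into one block gives 2·(5)! = 240 arrangements.
Complementary counting: 720 − 240 = 480.

480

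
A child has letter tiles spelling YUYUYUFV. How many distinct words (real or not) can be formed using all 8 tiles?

1120

YUYUYUFV has 8 letters with U appearing 3 times and Y appearing 3 times.
So there are 8! / (3!·3!) = 1120 distinguishable arrangements.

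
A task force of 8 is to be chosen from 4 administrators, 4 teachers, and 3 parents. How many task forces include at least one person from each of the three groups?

Total 8-person selections from all 11: C(11,8) = 165.
Subtract selections that omit an entire group: no administrators → C(7,8) = 0; no teachers → C(7,8) = 0; no parents → C(8,8) = 1.
Add back selections omitting two groups (i.e. drawn from a single group): C(4,8) + C(4,8) + C(3,8) = 0.
By inclusion–exclusion: 165 − 1 + 0 = 164.

164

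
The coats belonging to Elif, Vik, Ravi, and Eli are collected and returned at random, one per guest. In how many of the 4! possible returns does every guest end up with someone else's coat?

9

Count assignments avoiding every fixed point. For any j of the 4 guests fixed to their own coat, the other 4−j can be arranged in (4−j)! ways.
By inclusion–exclusion this is Σ_{j=0}^{4} (−1)^j C(4,j)·(4−j)!.
Computing: 24 − 24 + 12 − 4 + 1 = 9.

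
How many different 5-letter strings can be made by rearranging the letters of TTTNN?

Letter multiplicities in TTTNN: N×2, T×3.
The number of distinct arrangements is 5!/(3!·2!) = 120/12 = 10.

10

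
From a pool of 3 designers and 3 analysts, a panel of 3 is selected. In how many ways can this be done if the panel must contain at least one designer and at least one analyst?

18

With no constraint there are C(6,3) = 20 possible selections.
Selections missing a whole group: no designers → C(3,3) = 1; no analysts → C(3,3) = 1.
Both groups omitted at once is impossible, so 20 − 2 = 18.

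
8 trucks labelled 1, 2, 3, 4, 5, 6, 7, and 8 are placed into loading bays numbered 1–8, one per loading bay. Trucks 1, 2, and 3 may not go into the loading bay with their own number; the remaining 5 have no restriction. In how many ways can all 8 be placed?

27240

Let Aᵢ (for i ∈ {1, 2, 3}) be the placements that put truck i in its forbidden loading bay. Any j of these fix j positions, leaving (8−j)! ways to fill the rest, and there are C(3,j) ways to pick which j.
By inclusion–exclusion, the number of valid placements is Σ_{j=0}^{3} (−1)^j C(3,j)·(8−j)!.
Computing: 40320 − 15120 + 2160 − 120 = 27240.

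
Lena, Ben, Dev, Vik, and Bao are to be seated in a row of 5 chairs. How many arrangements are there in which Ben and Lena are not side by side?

There are 5! = 120 arrangements in all. If Ben and Lena are adjacent, merging them into one block gives 2·(4)! = 48 arrangements.
So 120 − 48 = 72 arrangements keep them apart.

72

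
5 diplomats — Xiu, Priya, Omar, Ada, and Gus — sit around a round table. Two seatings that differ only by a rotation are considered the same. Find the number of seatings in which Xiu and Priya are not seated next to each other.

All circular seatings of 5 people number (4)! = 24.
Seatings with Xiu beside Priya: treat them as a block with 2 internal orders, giving 2 × (3)! = 12.
Subtracting, 24 − 12 = 12.

12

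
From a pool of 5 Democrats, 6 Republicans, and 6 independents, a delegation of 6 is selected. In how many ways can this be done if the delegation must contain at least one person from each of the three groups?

10530

Total 6-person selections from all 17: C(17,6) = 12376.
Subtract selections that omit an entire group: no Democrats → C(12,6) = 924; no Republicans → C(11,6) = 462; no independents → C(11,6) = 462.
Add back selections omitting two groups (i.e. drawn from a single group): C(5,6) + C(6,6) + C(6,6) = 2.
By inclusion–exclusion: 12376 − 1848 + 2 = 10530.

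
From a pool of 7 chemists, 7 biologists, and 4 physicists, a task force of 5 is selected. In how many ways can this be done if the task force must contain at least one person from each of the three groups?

5684

Unrestricted: C(18,5) = 8568 ways to pick any 5 of the 18.
Subtract selections that omit an entire group: no chemists → C(11,5) = 462; no biologists → C(11,5) = 462; no physicists → C(14,5) = 2002.
Add back selections omitting two groups (i.e. drawn from a single group): C(7,5) + C(7,5) + C(4,5) = 42.
By inclusion–exclusion: 8568 − 2926 + 42 = 5684.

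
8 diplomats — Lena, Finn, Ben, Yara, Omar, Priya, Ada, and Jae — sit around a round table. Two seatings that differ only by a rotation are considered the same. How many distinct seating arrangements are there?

5040

Seat Lena anywhere (absorbing the rotational symmetry), then permute the other 7: (7)! = 5040.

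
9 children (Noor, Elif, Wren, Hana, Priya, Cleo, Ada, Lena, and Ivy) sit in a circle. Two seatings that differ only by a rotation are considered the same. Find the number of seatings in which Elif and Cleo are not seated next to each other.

All circular seatings of 9 people number (8)! = 40320.
Those with Elif next to Cleo: fuse the pair into one unit and seat 8 units around a circle — 2·(7)! = 10080.
Subtracting, 40320 − 10080 = 30240.

30240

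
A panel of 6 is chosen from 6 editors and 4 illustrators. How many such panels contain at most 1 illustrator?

25

Split by how many illustrators are chosen (0 through 1).
Sum: C(4,0)·C(6,6) + C(4,1)·C(6,5) = 1 + 24 = 25.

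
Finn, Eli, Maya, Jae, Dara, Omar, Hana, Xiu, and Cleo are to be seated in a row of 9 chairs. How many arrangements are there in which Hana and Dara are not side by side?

282240

Of the 9! = 362880 arrangements, those with Hana and Dara adjacent number 2 × 8! = 80640 (treat the pair as a block with 2 internal orders).
So 362880 − 80640 = 282240 arrangements keep them apart.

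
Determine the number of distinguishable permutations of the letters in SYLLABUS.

10080

The 8 letters of SYLLABUS have repeats: L appearing twice and S appearing twice.
Dividing 8! = 40320 by 2!·2! = 4 for the repeated letters gives 10080.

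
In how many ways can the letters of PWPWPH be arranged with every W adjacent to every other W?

20

Treat the 2 copies of W as a single block. The multiset to arrange is then {WW, H, P, P, P}, 5 items in all.
That gives (5)!/(3!) = 20 arrangements.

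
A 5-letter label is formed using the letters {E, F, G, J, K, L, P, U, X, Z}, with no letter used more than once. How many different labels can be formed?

Choose and order 5 of the 10 symbols: the first letter has 10 options, the next 9, and so on down to 6.
10 × 9 × 8 × 7 × 6 = 30240.

30240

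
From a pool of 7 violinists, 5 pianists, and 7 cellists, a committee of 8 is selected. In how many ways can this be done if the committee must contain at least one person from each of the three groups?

71589

With no constraint there are C(19,8) = 75582 possible selections.
Subtract selections that omit an entire group: no violinists → C(12,8) = 495; no pianists → C(14,8) = 3003; no cellists → C(12,8) = 495.
Add back selections omitting two groups (i.e. drawn from a single group): C(7,8) + C(5,8) + C(7,8) = 0.
By inclusion–exclusion: 75582 − 3993 + 0 = 71589.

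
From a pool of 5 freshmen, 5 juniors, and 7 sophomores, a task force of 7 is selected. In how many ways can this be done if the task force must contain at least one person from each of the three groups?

17745

Total 7-person selections from all 17: C(17,7) = 19448.
Subtract selections that omit an entire group: no freshmen → C(12,7) = 792; no juniors → C(12,7) = 792; no sophomores → C(10,7) = 120.
Add back selections omitting two groups (i.e. drawn from a single group): C(5,7) + C(5,7) + C(7,7) = 1.
By inclusion–exclusion: 19448 − 1704 + 1 = 17745.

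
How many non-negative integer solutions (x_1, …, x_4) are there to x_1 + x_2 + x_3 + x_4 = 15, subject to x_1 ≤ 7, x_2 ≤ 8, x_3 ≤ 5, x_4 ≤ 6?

243

Without the upper bounds there are C(18,3) = 816 ways to split 15 among 4 variables.
Subtract solutions that violate a single cap (substitute x_i' = x_i − (cap_i+1)): x_1 ≥ 8 gives C(10,3) = 120; x_2 ≥ 9 gives C(9,3) = 84; x_3 ≥ 6 gives C(12,3) = 220; x_4 ≥ 7 gives C(11,3) = 165. Together 589.
Add back pairs where two caps are both exceeded: 0 + 4 + 1 + 1 + 0 + 10 = 16.
By inclusion–exclusion the count is 816 − 589 + 16 = 243.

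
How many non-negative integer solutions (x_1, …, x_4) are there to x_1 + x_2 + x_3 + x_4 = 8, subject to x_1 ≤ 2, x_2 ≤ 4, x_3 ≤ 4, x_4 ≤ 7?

By stars and bars, unrestricted non-negative solutions to x_1+…+x_4 = 8 number C(8+3,3) = 165.
Subtract solutions that violate a single cap (substitute x_i' = x_i − (cap_i+1)): x_1 ≥ 3 gives C(8,3) = 56; x_2 ≥ 5 gives C(6,3) = 20; x_3 ≥ 5 gives C(6,3) = 20; x_4 ≥ 8 gives C(3,3) = 1. Together 97.
Add back pairs where two caps are both exceeded: 1 + 1 + 0 + 0 + 0 + 0 = 2.
By inclusion–exclusion the count is 165 − 97 + 2 = 70.

70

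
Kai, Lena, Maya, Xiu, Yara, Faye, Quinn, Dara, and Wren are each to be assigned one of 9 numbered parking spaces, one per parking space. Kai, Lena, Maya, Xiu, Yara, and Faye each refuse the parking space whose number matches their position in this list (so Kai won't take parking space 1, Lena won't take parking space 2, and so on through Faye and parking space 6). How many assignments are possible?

Let Aᵢ (for 1 ≤ i ≤ 6) be the placements that put person i in their forbidden parking space. Any j of these fix j positions, leaving (9−j)! ways to fill the rest, and there are C(6,j) ways to pick which j.
By inclusion–exclusion, the number of valid placements is Σ_{j=0}^{6} (−1)^j C(6,j)·(9−j)!.
Computing: 362880 − 241920 + 75600 − 14400 + 1800 − 144 + 6 = 183822.

183822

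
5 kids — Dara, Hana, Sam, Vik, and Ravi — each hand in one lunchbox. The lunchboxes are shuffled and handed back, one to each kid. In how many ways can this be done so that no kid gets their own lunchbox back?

Count assignments avoiding every fixed point. For any j of the 5 kids fixed to their own lunchbox, the other 5−j can be arranged in (5−j)! ways.
By inclusion–exclusion this is Σ_{j=0}^{5} (−1)^j C(5,j)·(5−j)!.
Computing: 120 − 120 + 60 − 20 + 5 − 1 = 44.

44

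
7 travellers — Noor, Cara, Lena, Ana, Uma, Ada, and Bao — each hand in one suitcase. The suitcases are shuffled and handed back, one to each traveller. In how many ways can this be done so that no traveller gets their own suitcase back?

Count assignments avoiding every fixed point. For any j of the 7 travellers fixed to their own suitcase, the other 7−j can be arranged in (7−j)! ways.
By inclusion–exclusion this is Σ_{j=0}^{7} (−1)^j C(7,j)·(7−j)!.
Computing: 5040 − 5040 + 2520 − 840 + 210 − 42 + 7 − 1 = 1854.

1854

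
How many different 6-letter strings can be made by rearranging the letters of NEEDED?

60

The 6 letters of NEEDED have repeats: D appearing twice and E appearing 3 times.
The number of distinct arrangements is 6!/(3!·2!) = 720/12 = 60.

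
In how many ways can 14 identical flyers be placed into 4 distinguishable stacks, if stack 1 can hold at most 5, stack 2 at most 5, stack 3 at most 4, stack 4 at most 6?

Without the upper bounds there are C(17,3) = 680 ways to split 14 among 4 stacks.
Subtract solutions that violate a single cap (substitute x_i' = x_i − (cap_i+1)): x_1 ≥ 6 gives C(11,3) = 165; x_2 ≥ 6 gives C(11,3) = 165; x_3 ≥ 5 gives C(12,3) = 220; x_4 ≥ 7 gives C(10,3) = 120. Together 670.
Add back pairs where two caps are both exceeded: 10 + 20 + 4 + 20 + 4 + 10 = 68.
By inclusion–exclusion the count is 680 − 670 + 68 = 78.

78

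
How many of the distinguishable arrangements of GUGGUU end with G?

With the last slot taken by G, it remains to arrange the other 5 letters (UGGUU).
Those 5 letters have G appearing twice and U appearing 3 times, giving (5)!/(3!·2!) = 10.

10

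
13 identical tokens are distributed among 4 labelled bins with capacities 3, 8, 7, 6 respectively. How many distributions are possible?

180

By stars and bars, unrestricted non-negative solutions to x_1+…+x_4 = 13 number C(13+3,3) = 560.
Subtract solutions that violate a single cap (substitute x_i' = x_i − (cap_i+1)): x_1 ≥ 4 gives C(12,3) = 220; x_2 ≥ 9 gives C(7,3) = 35; x_3 ≥ 8 gives C(8,3) = 56; x_4 ≥ 7 gives C(9,3) = 84. Together 395.
Add back pairs where two caps are both exceeded: 1 + 4 + 10 + 0 + 0 + 0 = 15.
By inclusion–exclusion the count is 560 − 395 + 15 = 180.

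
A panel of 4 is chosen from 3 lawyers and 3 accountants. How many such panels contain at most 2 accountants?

12

Split by how many accountants are chosen (0 through 2).
Sum: C(3,0)·C(3,4) + C(3,1)·C(3,3) + C(3,2)·C(3,2) = 0 + 3 + 9 = 12.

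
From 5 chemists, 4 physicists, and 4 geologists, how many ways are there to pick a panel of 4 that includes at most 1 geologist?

Split by how many geologists are chosen (0 through 1).
Sum: C(4,0)·C(9,4) + C(4,1)·C(9,3) = 126 + 336 = 462.

462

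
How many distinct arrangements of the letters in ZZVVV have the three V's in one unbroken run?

Treat the 3 copies of V as a single block. The multiset to arrange is then {VVV, Z, Z}, 3 items in all.
That gives (3)!/(2!) = 3 arrangements.

3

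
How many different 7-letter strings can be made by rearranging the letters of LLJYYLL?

Letter multiplicities in LLJYYLL: J×1, L×4, Y×2.
The number of distinct arrangements is 7!/(4!·2!) = 5040/48 = 105.

105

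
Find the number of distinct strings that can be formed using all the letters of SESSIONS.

1680

Letter multiplicities in SESSIONS: E×1, I×1, N×1, O×1, S×4.
So there are 8! / (4!) = 1680 distinguishable arrangements.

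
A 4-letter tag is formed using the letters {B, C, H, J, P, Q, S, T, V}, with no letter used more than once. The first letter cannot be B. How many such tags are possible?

2688

The first letter has 9−1 = 8 choices (anything except B).
The remaining 3 letters are filled from the other 8 symbols without repetition: 8 × 7 × 6 = 336.
Total: 8 × 336 = 2688.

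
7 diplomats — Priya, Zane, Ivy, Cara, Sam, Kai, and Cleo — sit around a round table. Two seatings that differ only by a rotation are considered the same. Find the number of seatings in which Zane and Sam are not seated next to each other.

Without the restriction there are (6)! = 720 seatings.
Those with Zane next to Sam: fuse the pair into one unit and seat 6 units around a circle — 2·(5)! = 240.
Subtracting, 720 − 240 = 480.

480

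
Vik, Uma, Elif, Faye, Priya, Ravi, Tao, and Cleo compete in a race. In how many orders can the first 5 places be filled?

This is an ordered selection of 5 from 8: P(8,5).
That gives 8 × 7 × 6 × 5 × 4 = 6720.

6720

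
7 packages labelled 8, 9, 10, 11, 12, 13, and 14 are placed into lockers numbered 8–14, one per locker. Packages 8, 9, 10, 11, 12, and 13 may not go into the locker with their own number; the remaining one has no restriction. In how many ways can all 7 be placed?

Let Aᵢ (for 8 ≤ i ≤ 13) be the placements that put package i in its forbidden locker. Any j of these fix j positions, leaving (7−j)! ways to fill the rest, and there are C(6,j) ways to pick which j.
By inclusion–exclusion, the number of valid placements is Σ_{j=0}^{6} (−1)^j C(6,j)·(7−j)!.
Computing: 5040 − 4320 + 1800 − 480 + 90 − 12 + 1 = 2119.

2119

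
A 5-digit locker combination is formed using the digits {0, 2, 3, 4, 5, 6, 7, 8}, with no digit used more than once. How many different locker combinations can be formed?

6720

This is a permutation of 5 out of 8: P(8,5) = 8!/3!.
8 × 7 × 6 × 5 × 4 = 6720.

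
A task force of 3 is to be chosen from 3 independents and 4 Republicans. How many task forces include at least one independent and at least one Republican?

30

With no constraint there are C(7,3) = 35 possible selections.
Subtract selections that omit an entire group: no independents → C(4,3) = 4; no Republicans → C(3,3) = 1.
Both groups omitted at once is impossible, so 35 − 5 = 30.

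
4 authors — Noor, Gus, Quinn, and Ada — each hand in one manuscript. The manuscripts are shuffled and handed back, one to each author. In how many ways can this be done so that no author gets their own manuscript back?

Let Aᵢ be the assignments in which author i gets their own manuscript. We want the size of the complement of A₁∪…∪A_4.
By inclusion–exclusion this is Σ_{j=0}^{4} (−1)^j C(4,j)·(4−j)!.
Computing: 24 − 24 + 12 − 4 + 1 = 9.

9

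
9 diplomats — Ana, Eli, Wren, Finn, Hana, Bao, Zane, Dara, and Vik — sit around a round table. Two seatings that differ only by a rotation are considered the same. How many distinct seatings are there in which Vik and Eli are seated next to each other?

Treat {Vik, Eli} as one unit (2 internal orders) and seat the resulting 8 units around the table: (7)! circular arrangements.
So 2 × (7)! = 2 × 5040 = 10080.

10080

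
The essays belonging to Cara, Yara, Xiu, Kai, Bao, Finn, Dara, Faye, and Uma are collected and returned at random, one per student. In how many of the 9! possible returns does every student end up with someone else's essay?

Let Aᵢ be the assignments in which student i gets their own essay. We want the size of the complement of A₁∪…∪A_9.
By inclusion–exclusion this is Σ_{j=0}^{9} (−1)^j C(9,j)·(9−j)!.
Computing: 362880 − 362880 + 181440 − 60480 + 15120 − 3024 + 504 − 72 + 9 − 1 = 133496.

133496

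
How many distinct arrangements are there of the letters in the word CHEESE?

CHEESE has 6 letters with E appearing 3 times.
Dividing 6! = 720 by 3! = 6 for the repeated letters gives 120.

120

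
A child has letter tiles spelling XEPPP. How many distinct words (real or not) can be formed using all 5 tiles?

20

Letter multiplicities in XEPPP: E×1, P×3, X×1.
The number of distinct arrangements is 5!/(3!) = 120/6 = 20.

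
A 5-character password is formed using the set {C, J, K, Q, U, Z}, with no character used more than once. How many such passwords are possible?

720

This is a permutation of 5 out of 6: P(6,5) = 6!/1!.
That product is 6 × 5 × 4 × 3 × 2 = 720.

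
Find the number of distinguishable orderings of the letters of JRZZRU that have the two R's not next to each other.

Total arrangements of JRZZRU: 6!/(2!·2!) = 180.
If the two R's are adjacent, glue them into one block, leaving 5 items to arrange: (5)!/(2!) = 60 ways.
Subtracting, 180 − 60 = 120 arrangements keep the R's apart.

120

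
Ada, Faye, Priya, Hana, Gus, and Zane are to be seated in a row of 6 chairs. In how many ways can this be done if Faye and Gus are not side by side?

There are 6! = 720 arrangements in all. If Faye and Gus are adjacent, merging them into one block gives 2·(5)! = 240 arrangements.
So 720 − 240 = 480 arrangements keep them apart.

480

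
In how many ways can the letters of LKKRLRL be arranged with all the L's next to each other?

30

Treat the 3 copies of L as a single block. The multiset to arrange is then {LLL, K, K, R, R}, 5 items in all.
That gives (5)!/(2!·2!) = 30 arrangements.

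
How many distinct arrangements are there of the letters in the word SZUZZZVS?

840

SZUZZZVS has 8 letters with S appearing twice and Z appearing 4 times.
Dividing 8! = 40320 by 4!·2! = 48 for the repeated letters gives 840.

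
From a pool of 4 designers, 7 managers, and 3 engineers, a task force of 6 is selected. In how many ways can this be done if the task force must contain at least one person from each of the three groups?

Total 6-person selections from all 14: C(14,6) = 3003.
Subtract selections that omit an entire group: no designers → C(10,6) = 210; no managers → C(7,6) = 7; no engineers → C(11,6) = 462.
Add back selections omitting two groups (i.e. drawn from a single group): C(4,6) + C(7,6) + C(3,6) = 7.
By inclusion–exclusion: 3003 − 679 + 7 = 2331.

2331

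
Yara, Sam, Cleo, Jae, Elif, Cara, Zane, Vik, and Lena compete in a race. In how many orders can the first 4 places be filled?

3024

There are 9 choices for 1st place, 8 for 2nd, and so on down to 6 for position 4.
That gives 9 × 8 × 7 × 6 = 3024.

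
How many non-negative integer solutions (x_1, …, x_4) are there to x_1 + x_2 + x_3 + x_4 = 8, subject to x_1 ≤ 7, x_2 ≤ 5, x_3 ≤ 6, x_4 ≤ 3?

115

Ignoring the caps, the number of non-negative solutions to x_1+…+x_4 = 8 is C(11,3) = 165.
Subtract solutions that violate a single cap (substitute x_i' = x_i − (cap_i+1)): x_1 ≥ 8 gives C(3,3) = 1; x_2 ≥ 6 gives C(5,3) = 10; x_3 ≥ 7 gives C(4,3) = 4; x_4 ≥ 4 gives C(7,3) = 35. Together 50.
No two caps can be exceeded simultaneously, so the pair terms are all 0.
By inclusion–exclusion the count is 165 − 50 + 0 = 115.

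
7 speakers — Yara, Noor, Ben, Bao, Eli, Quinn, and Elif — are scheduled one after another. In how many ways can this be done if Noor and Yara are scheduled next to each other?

1440

Glue Noor and Yara into one block (2 internal orders), leaving 6 units to arrange in a row.
That gives 2 × 6! = 2 × 720 = 1440.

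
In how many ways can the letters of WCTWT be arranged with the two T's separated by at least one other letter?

Total arrangements of WCTWT: 5!/(2!·2!) = 30.
If the two T's are adjacent, glue them into one block, leaving 4 items to arrange: (4)!/(2!) = 12 ways.
Subtracting, 30 − 12 = 18 arrangements keep the T's apart.

18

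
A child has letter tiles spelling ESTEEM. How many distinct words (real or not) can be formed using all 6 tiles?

ESTEEM has 6 letters with E appearing 3 times.
So there are 6! / (3!) = 120 distinguishable arrangements.

120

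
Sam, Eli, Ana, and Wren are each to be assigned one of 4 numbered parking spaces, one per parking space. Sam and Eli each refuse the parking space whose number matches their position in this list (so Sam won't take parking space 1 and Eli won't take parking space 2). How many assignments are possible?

14

Let Aᵢ (for i ∈ {1, 2}) be the placements that put person i in their forbidden parking space. Any j of these fix j positions, leaving (4−j)! ways to fill the rest, and there are C(2,j) ways to pick which j.
By inclusion–exclusion, the number of valid placements is Σ_{j=0}^{2} (−1)^j C(2,j)·(4−j)!.
Computing: 24 − 12 + 2 = 14.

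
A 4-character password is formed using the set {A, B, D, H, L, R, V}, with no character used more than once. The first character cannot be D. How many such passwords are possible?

720

The first character has 7−1 = 6 choices (anything except D).
The remaining 3 characters are filled from the other 6 symbols without repetition: 6 × 5 × 4 = 120.
Total: 6 × 120 = 720.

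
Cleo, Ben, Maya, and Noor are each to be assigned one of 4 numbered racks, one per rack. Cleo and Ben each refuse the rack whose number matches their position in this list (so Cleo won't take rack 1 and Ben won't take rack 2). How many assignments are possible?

Let Aᵢ (for i ∈ {1, 2}) be the placements that put person i in their forbidden rack. Any j of these fix j positions, leaving (4−j)! ways to fill the rest, and there are C(2,j) ways to pick which j.
By inclusion–exclusion, the number of valid placements is Σ_{j=0}^{2} (−1)^j C(2,j)·(4−j)!.
Computing: 24 − 12 + 2 = 14.

14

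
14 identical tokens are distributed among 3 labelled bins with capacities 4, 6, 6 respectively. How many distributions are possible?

6

By stars and bars, unrestricted non-negative solutions to x_1+…+x_3 = 14 number C(14+2,2) = 120.
Subtract solutions that violate a single cap (substitute x_i' = x_i − (cap_i+1)): x_1 ≥ 5 gives C(11,2) = 55; x_2 ≥ 7 gives C(9,2) = 36; x_3 ≥ 7 gives C(9,2) = 36. Together 127.
Add back pairs where two caps are both exceeded: 6 + 6 + 1 = 13.
By inclusion–exclusion the count is 120 − 127 + 13 = 6.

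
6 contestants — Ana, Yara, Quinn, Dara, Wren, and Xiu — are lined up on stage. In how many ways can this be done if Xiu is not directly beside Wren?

480

Of the 6! = 720 arrangements, those with Xiu and Wren adjacent number 2 × 5! = 240 (treat the pair as a block with 2 internal orders).
So 720 − 240 = 480 arrangements keep them apart.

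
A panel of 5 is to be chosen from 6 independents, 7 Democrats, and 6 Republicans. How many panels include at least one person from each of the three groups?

With no constraint there are C(19,5) = 11628 possible selections.
Selections missing a whole group: no independents → C(13,5) = 1287; no Democrats → C(12,5) = 792; no Republicans → C(13,5) = 1287.
Add back selections omitting two groups (i.e. drawn from a single group): C(6,5) + C(7,5) + C(6,5) = 33.
By inclusion–exclusion: 11628 − 3366 + 33 = 8295.

8295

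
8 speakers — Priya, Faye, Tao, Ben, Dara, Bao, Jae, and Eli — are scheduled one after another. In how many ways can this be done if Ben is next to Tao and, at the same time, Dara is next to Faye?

Treat {Ben,Tao} as one block (2 orders) and {Dara,Faye} as another (2 orders).
That leaves 6 units to arrange: 2 × 2 × 6! = 4 × 720 = 2880.

2880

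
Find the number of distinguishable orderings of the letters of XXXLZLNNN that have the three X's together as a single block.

420

Treat the 3 copies of X as a single block. The multiset to arrange is then {XXX, L, L, N, N, N, Z}, 7 items in all.
That gives (7)!/(3!·2!) = 420 arrangements.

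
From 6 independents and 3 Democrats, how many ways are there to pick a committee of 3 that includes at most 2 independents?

64

Split by how many independents are chosen (0 through 2).
Sum: C(6,0)·C(3,3) + C(6,1)·C(3,2) + C(6,2)·C(3,1) = 1 + 18 + 45 = 64.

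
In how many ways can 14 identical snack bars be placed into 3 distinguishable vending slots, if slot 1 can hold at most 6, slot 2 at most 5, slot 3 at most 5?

6

Ignoring the caps, the number of non-negative solutions to x_1+…+x_3 = 14 is C(16,2) = 120.
Subtract solutions that violate a single cap (substitute x_i' = x_i − (cap_i+1)): x_1 ≥ 7 gives C(9,2) = 36; x_2 ≥ 6 gives C(10,2) = 45; x_3 ≥ 6 gives C(10,2) = 45. Together 126.
Add back pairs where two caps are both exceeded: 3 + 3 + 6 = 12.
By inclusion–exclusion the count is 120 − 126 + 12 = 6.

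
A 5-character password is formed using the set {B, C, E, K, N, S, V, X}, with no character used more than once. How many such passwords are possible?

6720

This is a permutation of 5 out of 8: P(8,5) = 8!/3!.
8 × 7 × 6 × 5 × 4 = 6720.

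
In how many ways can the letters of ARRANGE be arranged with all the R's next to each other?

360

Treat the 2 copies of R as a single block. The multiset to arrange is then {RR, A, A, E, G, N}, 6 items in all.
That gives (6)!/(2!) = 360 arrangements.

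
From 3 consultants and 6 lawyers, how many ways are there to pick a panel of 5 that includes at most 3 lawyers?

Split by how many lawyers are chosen (0 through 3).
Sum: C(6,0)·C(3,5) + C(6,1)·C(3,4) + C(6,2)·C(3,3) + C(6,3)·C(3,2) = 0 + 0 + 15 + 60 = 75.

75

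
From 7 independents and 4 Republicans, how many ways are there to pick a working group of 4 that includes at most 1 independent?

29

Split by how many independents are chosen (0 through 1).
Sum: C(7,0)·C(4,4) + C(7,1)·C(4,3) = 1 + 28 = 29.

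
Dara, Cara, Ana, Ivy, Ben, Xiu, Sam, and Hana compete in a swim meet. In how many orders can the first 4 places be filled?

1680

This is an ordered selection of 4 from 8: P(8,4).
That gives 8 × 7 × 6 × 5 = 1680.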